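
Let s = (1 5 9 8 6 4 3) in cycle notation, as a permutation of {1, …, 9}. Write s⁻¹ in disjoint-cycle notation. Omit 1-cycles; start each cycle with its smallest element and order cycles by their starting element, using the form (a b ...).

If s sends a → b within a cycle, s⁻¹ sends b → a; equivalently, reverse each cycle.
Reversing each cycle of s and rotating so the smallest element leads gives (1 3 4 6 8 9 5).

(1 3 4 6 8 9 5)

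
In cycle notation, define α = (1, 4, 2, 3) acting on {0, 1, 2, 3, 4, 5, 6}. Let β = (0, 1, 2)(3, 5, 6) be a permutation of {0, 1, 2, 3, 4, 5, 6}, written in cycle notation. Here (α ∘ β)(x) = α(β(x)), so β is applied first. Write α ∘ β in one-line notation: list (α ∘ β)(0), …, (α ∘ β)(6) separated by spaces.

For each element, apply β then α: 0 → 1 → 4; 1 → 2 → 3; 2 → 0 → 0; 3 → 5 → 5; 4 → 4 → 2; 5 → 6 → 6; 6 → 3 → 1.
So α ∘ β in one-line form is 4 3 0 5 2 6 1.

4 3 0 5 2 6 1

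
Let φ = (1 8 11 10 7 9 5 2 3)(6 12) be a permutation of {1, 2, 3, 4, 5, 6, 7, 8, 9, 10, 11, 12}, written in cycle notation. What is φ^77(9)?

8

9 lies in the 9-cycle (1 8 11 10 7 9 5 2 3).
On a 9-cycle, φ^9 is the identity, so φ^77 = φ^5 there (77 ≡ 5 mod 9).
Stepping 5 places around the cycle: 9 → 5 → 2 → 3 → 1 → 8.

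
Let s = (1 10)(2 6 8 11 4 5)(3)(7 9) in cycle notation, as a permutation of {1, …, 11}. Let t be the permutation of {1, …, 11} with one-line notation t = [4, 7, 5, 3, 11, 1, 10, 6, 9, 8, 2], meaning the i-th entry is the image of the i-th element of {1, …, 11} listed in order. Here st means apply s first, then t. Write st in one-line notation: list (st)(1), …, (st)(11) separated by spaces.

8 1 5 11 7 6 9 2 10 4 3

(st)(x) = t(s(x)). Computing each image: t(s(1)) = t(10) = 8, t(s(2)) = t(6) = 1, t(s(3)) = t(3) = 5, t(s(4)) = t(5) = 11, t(s(5)) = t(2) = 7, t(s(6)) = t(8) = 6, t(s(7)) = t(9) = 9, t(s(8)) = t(11) = 2, t(s(9)) = t(7) = 10, t(s(10)) = t(1) = 4, t(s(11)) = t(4) = 3.
Hence st = [8 1 5 11 7 6 9 2 10 4 3].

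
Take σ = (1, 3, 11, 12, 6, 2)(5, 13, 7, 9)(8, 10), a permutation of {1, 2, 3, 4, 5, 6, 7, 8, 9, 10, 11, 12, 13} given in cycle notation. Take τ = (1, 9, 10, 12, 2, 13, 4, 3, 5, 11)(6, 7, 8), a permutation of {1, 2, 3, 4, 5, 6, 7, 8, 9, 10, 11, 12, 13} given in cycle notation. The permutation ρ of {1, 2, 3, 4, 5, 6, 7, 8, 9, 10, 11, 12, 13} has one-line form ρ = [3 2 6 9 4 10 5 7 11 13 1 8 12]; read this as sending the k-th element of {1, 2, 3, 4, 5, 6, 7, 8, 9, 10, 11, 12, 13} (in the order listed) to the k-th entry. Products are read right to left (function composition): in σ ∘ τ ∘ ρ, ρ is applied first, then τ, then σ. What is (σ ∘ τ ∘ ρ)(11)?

5

Chase 11: ρ(11) = 1; τ(1) = 9; σ(9) = 5. Hence (σ ∘ τ ∘ ρ)(11) = 5.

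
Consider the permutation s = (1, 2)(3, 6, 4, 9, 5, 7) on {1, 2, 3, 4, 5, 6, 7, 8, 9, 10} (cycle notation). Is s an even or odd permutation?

even

The cycle lengths are 6, 2, 1, 1.
A cycle of length ℓ contributes ℓ−1 transpositions, so s is a product of 5 + 1 = 6 transpositions — even.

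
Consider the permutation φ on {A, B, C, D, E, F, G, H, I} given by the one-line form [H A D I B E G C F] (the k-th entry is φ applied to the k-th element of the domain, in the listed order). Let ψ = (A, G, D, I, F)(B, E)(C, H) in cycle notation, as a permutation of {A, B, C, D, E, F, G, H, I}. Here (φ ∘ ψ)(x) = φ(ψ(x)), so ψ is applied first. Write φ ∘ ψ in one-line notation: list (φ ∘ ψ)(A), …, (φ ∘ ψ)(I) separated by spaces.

G B C F A H I D E

For each element, apply ψ then φ: A → G → G; B → E → B; C → H → C; D → I → F; E → B → A; F → A → H; G → D → I; H → C → D; I → F → E.
Collecting the images, φ ∘ ψ = [G B C F A H I D E].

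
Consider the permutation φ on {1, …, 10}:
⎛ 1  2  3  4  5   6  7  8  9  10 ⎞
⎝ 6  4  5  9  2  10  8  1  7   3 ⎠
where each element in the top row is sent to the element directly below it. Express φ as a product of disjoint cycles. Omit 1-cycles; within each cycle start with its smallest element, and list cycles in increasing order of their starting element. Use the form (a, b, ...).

(1, 6, 10, 3, 5, 2, 4, 9, 7, 8)

Start at 1 and follow images: 1 → 6 → 10 → 3 → 5 → 2 → 4 → 9 → 7 → 8 → 1, giving the cycle (1, 6, 10, 3, 5, 2, 4, 9, 7, 8).
Repeating from the next unused element and collecting all non-trivial cycles gives (1, 6, 10, 3, 5, 2, 4, 9, 7, 8).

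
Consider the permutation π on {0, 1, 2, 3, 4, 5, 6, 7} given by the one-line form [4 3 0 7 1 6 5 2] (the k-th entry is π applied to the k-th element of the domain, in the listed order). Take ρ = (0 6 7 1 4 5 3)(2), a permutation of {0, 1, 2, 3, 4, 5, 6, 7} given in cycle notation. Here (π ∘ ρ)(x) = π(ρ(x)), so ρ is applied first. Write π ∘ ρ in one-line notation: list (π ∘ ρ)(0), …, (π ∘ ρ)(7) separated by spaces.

For each element, apply ρ then π: 0 → 6 → 5; 1 → 4 → 1; 2 → 2 → 0; 3 → 0 → 4; 4 → 5 → 6; 5 → 3 → 7; 6 → 7 → 2; 7 → 1 → 3.
Collecting the images, π ∘ ρ = [5 1 0 4 6 7 2 3].

5 1 0 4 6 7 2 3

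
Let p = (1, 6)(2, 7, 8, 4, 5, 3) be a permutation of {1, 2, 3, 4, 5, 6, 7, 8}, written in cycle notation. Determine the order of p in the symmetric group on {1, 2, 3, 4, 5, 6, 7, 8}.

6

The cycle type of p is (6, 2).
Since disjoint cycles commute, ord(p) = lcm(6, 2) = 6.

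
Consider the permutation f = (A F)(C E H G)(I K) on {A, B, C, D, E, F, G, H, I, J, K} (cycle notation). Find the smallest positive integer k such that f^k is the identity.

4

The disjoint cycles have lengths 4, 2, 2, 1, 1, 1.
Since disjoint cycles commute, ord(f) = lcm(4, 2, 2) = 4.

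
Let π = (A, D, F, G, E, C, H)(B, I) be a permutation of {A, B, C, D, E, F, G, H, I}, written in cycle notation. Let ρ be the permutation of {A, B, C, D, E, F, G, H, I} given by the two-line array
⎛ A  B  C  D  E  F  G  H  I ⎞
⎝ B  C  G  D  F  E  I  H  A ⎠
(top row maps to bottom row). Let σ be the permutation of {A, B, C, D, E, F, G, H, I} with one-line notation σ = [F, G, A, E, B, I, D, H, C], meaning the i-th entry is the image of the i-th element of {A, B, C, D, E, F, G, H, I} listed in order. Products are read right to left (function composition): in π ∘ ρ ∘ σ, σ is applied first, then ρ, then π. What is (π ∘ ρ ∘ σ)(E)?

H

Chase E: σ(E) = B; ρ(B) = C; π(C) = H. Hence (π ∘ ρ ∘ σ)(E) = H.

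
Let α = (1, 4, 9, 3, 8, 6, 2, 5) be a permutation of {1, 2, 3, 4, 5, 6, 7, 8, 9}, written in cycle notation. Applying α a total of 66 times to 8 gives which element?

8 lies in the 8-cycle (1, 4, 9, 3, 8, 6, 2, 5).
Powers repeat with period 8 on this cycle, and 66 mod 8 = 2, so α^66(8) = α^2(8).
Advancing 2 steps from 8: 8 → 6 → 2.

2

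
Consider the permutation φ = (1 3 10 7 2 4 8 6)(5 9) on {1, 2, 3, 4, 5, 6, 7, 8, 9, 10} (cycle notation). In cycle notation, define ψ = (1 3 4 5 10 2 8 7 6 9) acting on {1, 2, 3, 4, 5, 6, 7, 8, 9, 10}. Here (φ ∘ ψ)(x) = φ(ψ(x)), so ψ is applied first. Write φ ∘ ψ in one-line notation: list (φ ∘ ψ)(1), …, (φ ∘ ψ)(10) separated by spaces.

Chase each element through ψ then φ: 1 → 3 → 10; 2 → 8 → 6; 3 → 4 → 8; 4 → 5 → 9; 5 → 10 → 7; 6 → 9 → 5; 7 → 6 → 1; 8 → 7 → 2; 9 → 1 → 3; 10 → 2 → 4.
Collecting the images, φ ∘ ψ = [10 6 8 9 7 5 1 2 3 4].

10 6 8 9 7 5 1 2 3 4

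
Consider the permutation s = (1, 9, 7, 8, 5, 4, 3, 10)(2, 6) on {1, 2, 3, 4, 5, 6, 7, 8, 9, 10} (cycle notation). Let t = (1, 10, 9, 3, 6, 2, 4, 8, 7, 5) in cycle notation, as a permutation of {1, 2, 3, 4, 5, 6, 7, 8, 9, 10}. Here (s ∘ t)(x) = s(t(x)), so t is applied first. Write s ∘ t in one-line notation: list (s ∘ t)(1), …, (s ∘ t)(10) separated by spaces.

(s ∘ t)(x) = s(t(x)). Computing each image: s(t(1)) = s(10) = 1, s(t(2)) = s(4) = 3, s(t(3)) = s(6) = 2, s(t(4)) = s(8) = 5, s(t(5)) = s(1) = 9, s(t(6)) = s(2) = 6, s(t(7)) = s(5) = 4, s(t(8)) = s(7) = 8, s(t(9)) = s(3) = 10, s(t(10)) = s(9) = 7.
Hence s ∘ t = [1 3 2 5 9 6 4 8 10 7].

1 3 2 5 9 6 4 8 10 7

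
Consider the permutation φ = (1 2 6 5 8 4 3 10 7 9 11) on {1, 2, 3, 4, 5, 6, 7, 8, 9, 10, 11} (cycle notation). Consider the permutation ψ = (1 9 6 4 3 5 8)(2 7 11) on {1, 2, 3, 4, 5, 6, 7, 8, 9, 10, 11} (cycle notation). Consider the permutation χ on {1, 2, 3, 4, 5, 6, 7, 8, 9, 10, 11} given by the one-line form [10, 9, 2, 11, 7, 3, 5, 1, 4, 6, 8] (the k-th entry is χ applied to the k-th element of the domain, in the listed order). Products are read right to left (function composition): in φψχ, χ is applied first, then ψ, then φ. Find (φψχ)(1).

7

Apply the permutations in order: χ(1) = 10, then ψ(10) = 10, then φ(10) = 7. So (φψχ)(1) = 7.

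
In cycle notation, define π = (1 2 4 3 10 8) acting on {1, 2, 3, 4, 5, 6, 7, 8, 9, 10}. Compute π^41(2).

2 lies in the 6-cycle (1 2 4 3 10 8).
Since the cycle has length 6, π^41 acts on it the same as π^5 (41 mod 6 = 5).
Advancing 5 steps from 2: 2 → 4 → 3 → 10 → 8 → 1.

1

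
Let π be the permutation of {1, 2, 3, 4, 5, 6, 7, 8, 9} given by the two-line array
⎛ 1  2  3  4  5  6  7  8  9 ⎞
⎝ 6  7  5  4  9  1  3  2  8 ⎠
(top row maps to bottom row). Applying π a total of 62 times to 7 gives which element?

Tracing 7 → 3 → … returns to 7 after 6 steps, so 7 lies in a 6-cycle (2, 7, 3, 5, 9, 8).
Powers repeat with period 6 on this cycle, and 62 mod 6 = 2, so π^62(7) = π^2(7).
Stepping 2 places around the cycle: 7 → 3 → 5.

5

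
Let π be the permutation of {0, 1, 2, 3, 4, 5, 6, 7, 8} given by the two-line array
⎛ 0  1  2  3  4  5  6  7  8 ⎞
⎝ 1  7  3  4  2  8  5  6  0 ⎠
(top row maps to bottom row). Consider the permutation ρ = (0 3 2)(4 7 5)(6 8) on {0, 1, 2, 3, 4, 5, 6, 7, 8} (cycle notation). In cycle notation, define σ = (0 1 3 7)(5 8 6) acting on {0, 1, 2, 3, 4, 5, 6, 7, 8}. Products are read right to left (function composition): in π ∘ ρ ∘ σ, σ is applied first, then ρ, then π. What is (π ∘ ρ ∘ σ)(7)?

(π ∘ ρ ∘ σ)(7) = π(ρ(σ(7))). σ(7) = 0, then ρ(0) = 3, then π(3) = 4, so the result is 4.

4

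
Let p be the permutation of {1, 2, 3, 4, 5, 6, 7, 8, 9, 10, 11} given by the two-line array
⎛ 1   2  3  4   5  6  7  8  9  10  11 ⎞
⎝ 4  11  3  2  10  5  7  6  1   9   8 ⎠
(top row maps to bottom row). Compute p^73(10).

Tracing 10 → 9 → … returns to 10 after 9 steps, so 10 lies in a 9-cycle (1 4 2 11 8 6 5 10 9).
Powers repeat with period 9 on this cycle, and 73 mod 9 = 1, so p^73(10) = p^1(10).
Advancing 1 step from 10: 10 → 9.

9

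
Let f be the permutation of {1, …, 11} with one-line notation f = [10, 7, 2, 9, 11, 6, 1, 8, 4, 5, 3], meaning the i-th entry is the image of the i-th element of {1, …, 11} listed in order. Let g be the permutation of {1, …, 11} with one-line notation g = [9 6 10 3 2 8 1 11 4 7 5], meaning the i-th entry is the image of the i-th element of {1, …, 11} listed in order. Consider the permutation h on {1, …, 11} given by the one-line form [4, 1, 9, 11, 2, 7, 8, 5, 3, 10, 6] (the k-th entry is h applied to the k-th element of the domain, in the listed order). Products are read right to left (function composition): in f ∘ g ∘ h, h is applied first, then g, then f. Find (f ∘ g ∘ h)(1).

Chase 1: h(1) = 4; g(4) = 3; f(3) = 2. Hence (f ∘ g ∘ h)(1) = 2.

2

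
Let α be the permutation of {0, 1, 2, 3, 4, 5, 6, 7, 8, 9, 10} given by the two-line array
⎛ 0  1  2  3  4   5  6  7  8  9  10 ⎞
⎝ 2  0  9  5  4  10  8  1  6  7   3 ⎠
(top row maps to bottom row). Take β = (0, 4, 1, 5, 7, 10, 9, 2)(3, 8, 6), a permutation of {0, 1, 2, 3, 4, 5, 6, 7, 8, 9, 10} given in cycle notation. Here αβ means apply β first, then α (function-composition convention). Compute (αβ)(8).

8

β(8) = 6, then α(6) = 8; composing gives (αβ)(8) = 8.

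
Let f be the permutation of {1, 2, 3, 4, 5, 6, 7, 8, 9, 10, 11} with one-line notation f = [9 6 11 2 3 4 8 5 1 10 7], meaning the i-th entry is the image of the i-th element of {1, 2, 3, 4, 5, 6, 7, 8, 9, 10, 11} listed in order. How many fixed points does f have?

1

The fixed points (elements with f(x) = x) are {10}, so there is 1.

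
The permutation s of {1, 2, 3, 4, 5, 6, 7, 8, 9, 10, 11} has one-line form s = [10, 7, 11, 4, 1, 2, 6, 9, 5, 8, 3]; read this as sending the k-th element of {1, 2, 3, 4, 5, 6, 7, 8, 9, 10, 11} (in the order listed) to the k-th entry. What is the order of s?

30

Decomposing into disjoint cycles gives cycle lengths 5, 3, 2, 1.
Since disjoint cycles commute, ord(s) = lcm(5, 3, 2) = 30.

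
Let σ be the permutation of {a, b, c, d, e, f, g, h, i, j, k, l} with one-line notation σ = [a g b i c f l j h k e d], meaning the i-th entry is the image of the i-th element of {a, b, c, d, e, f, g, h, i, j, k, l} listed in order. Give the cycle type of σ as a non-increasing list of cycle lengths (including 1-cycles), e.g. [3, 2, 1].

[10, 1, 1]

The disjoint cycles are (a)(b g l d i h j k e c)(f), with lengths 10, 1, 1 in non-increasing order.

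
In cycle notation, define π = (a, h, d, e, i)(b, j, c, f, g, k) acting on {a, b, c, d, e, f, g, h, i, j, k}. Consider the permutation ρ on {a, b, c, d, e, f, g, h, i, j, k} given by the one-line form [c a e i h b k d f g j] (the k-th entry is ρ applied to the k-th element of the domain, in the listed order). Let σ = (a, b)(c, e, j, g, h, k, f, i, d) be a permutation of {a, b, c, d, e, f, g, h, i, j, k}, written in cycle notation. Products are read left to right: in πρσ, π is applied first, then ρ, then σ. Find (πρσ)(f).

Chase f: π(f) = g; ρ(g) = k; σ(k) = f. Hence (πρσ)(f) = f.

f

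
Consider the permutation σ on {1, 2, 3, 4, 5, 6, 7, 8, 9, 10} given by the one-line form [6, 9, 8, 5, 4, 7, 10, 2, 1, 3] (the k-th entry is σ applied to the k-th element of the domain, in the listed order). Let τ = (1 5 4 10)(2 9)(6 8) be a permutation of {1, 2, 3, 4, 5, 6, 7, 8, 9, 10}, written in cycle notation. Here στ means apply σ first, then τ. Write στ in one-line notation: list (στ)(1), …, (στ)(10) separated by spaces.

For each element, apply σ then τ: 1 → 6 → 8; 2 → 9 → 2; 3 → 8 → 6; 4 → 5 → 4; 5 → 4 → 10; 6 → 7 → 7; 7 → 10 → 1; 8 → 2 → 9; 9 → 1 → 5; 10 → 3 → 3.
Collecting the images, στ = [8 2 6 4 10 7 1 9 5 3].

8 2 6 4 10 7 1 9 5 3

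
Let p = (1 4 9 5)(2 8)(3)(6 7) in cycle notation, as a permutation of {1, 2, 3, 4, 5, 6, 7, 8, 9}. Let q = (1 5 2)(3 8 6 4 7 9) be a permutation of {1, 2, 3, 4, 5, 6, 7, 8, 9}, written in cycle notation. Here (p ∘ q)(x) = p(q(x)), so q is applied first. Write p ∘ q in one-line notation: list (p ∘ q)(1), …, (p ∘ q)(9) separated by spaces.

For each element, apply q then p: 1 → 5 → 1; 2 → 1 → 4; 3 → 8 → 2; 4 → 7 → 6; 5 → 2 → 8; 6 → 4 → 9; 7 → 9 → 5; 8 → 6 → 7; 9 → 3 → 3.
So p ∘ q in one-line form is 1 4 2 6 8 9 5 7 3.

1 4 2 6 8 9 5 7 3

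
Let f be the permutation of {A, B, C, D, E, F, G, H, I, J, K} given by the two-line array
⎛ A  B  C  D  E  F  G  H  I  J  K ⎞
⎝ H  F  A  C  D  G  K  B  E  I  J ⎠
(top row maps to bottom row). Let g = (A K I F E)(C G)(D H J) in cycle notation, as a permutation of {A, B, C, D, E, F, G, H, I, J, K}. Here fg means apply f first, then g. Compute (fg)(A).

J

(fg)(A) = g(f(A)). f(A) = H, then g(H) = J. So (fg)(A) = J.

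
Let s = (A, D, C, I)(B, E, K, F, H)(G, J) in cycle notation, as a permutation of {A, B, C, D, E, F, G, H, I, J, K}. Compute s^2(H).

E

H lies in the 5-cycle (B, E, K, F, H).
Advancing 2 steps from H: H → B → E.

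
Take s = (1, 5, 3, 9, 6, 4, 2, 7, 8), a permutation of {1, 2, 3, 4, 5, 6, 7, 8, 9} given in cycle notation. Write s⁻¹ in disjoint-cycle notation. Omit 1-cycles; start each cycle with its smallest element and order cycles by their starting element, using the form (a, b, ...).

If s sends a → b within a cycle, s⁻¹ sends b → a; equivalently, reverse each cycle.
Reversing each cycle of s and rotating so the smallest element leads gives (1, 8, 7, 2, 4, 6, 9, 3, 5).

(1, 8, 7, 2, 4, 6, 9, 3, 5)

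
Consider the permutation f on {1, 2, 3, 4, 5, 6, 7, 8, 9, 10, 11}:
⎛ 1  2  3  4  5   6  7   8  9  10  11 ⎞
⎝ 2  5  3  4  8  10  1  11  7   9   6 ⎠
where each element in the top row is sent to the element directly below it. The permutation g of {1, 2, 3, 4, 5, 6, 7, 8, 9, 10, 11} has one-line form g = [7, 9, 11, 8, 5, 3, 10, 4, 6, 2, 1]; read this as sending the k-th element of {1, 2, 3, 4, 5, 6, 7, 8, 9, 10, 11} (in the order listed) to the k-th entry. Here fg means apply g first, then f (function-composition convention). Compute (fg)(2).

7

(fg)(2) = f(g(2)). g(2) = 9, then f(9) = 7. So (fg)(2) = 7.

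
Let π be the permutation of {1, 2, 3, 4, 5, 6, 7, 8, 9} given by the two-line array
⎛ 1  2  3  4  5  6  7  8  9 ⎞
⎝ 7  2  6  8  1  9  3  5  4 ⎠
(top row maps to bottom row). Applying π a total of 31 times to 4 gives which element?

9

Tracing 4 → 8 → … returns to 4 after 8 steps, so 4 lies in an 8-cycle (1 7 3 6 9 4 8 5).
Since the cycle has length 8, π^31 acts on it the same as π^7 (31 mod 8 = 7).
Advancing 7 steps from 4: 4 → 8 → 5 → 1 → 7 → 3 → 6 → 9.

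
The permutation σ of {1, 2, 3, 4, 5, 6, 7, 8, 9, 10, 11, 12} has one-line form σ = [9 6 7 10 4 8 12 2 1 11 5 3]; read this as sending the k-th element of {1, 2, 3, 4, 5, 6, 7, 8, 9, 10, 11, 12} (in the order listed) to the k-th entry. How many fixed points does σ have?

No element satisfies σ(x) = x, so there are 0 fixed points.

0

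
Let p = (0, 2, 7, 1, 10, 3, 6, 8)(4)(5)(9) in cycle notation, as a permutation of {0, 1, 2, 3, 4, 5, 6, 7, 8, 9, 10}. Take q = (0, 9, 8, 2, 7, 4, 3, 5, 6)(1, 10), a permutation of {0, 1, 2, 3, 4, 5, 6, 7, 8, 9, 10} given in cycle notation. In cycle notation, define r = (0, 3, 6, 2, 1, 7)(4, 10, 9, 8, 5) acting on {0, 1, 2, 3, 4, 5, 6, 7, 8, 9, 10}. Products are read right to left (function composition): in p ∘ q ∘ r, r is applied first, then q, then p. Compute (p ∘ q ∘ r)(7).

9

(p ∘ q ∘ r)(7) = p(q(r(7))). r(7) = 0, then q(0) = 9, then p(9) = 9, so the result is 9.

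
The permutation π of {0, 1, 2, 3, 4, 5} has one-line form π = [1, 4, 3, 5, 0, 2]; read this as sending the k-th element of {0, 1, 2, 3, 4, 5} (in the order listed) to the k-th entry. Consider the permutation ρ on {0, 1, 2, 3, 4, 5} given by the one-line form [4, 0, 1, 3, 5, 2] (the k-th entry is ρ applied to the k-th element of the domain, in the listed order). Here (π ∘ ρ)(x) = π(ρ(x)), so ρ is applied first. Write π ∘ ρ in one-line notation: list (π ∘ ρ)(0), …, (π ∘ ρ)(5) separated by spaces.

0 1 4 5 2 3

(π ∘ ρ)(x) = π(ρ(x)). Computing each image: π(ρ(0)) = π(4) = 0, π(ρ(1)) = π(0) = 1, π(ρ(2)) = π(1) = 4, π(ρ(3)) = π(3) = 5, π(ρ(4)) = π(5) = 2, π(ρ(5)) = π(2) = 3.
Hence π ∘ ρ = [0 1 4 5 2 3].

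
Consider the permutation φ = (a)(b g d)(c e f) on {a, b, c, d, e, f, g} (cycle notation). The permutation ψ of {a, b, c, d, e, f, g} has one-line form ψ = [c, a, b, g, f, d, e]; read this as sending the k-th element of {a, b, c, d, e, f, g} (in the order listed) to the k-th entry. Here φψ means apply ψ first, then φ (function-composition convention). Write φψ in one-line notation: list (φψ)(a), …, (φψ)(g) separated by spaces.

For each element, apply ψ then φ: a → c → e; b → a → a; c → b → g; d → g → d; e → f → c; f → d → b; g → e → f.
So φψ in one-line form is e a g d c b f.

e a g d c b f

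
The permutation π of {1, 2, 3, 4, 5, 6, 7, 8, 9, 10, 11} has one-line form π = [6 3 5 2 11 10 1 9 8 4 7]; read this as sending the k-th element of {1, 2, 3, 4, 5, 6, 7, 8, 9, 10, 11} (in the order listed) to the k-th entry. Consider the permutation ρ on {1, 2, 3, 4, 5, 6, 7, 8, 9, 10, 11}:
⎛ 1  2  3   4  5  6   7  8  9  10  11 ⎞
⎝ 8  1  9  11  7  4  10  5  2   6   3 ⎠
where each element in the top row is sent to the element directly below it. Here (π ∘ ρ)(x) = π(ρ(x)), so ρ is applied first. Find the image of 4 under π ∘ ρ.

7

First apply ρ: ρ(4) = 11, then π(11) = 7. Thus (π ∘ ρ)(4) = 7.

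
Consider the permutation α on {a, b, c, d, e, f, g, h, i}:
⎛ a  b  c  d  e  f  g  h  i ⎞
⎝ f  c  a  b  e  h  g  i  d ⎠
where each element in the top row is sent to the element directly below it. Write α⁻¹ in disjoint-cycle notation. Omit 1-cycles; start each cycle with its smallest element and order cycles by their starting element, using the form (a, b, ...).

The cycle decomposition of α is (a, f, h, i, d, b, c).
Reversing each cycle (and rotating so the smallest element leads) gives α⁻¹ = (a, c, b, d, i, h, f).

(a, c, b, d, i, h, f)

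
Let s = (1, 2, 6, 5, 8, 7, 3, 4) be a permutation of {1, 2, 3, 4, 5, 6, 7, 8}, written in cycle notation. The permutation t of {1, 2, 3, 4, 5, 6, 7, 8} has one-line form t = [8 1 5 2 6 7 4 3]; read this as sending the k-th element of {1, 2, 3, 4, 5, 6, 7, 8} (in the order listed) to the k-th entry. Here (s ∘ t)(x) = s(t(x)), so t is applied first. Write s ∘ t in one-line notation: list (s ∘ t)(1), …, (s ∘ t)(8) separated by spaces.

7 2 8 6 5 3 1 4

(s ∘ t)(x) = s(t(x)). Computing each image: s(t(1)) = s(8) = 7, s(t(2)) = s(1) = 2, s(t(3)) = s(5) = 8, s(t(4)) = s(2) = 6, s(t(5)) = s(6) = 5, s(t(6)) = s(7) = 3, s(t(7)) = s(4) = 1, s(t(8)) = s(3) = 4.
Hence s ∘ t = [7 2 8 6 5 3 1 4].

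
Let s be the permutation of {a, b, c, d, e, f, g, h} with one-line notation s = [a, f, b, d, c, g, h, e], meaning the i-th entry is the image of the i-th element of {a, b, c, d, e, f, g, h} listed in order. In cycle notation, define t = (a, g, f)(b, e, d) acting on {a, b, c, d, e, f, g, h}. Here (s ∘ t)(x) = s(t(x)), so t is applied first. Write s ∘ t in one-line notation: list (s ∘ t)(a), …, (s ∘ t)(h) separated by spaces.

h c b f d a g e

(s ∘ t)(x) = s(t(x)). Computing each image: s(t(a)) = s(g) = h, s(t(b)) = s(e) = c, s(t(c)) = s(c) = b, s(t(d)) = s(b) = f, s(t(e)) = s(d) = d, s(t(f)) = s(a) = a, s(t(g)) = s(f) = g, s(t(h)) = s(h) = e.
Hence s ∘ t = [h c b f d a g e].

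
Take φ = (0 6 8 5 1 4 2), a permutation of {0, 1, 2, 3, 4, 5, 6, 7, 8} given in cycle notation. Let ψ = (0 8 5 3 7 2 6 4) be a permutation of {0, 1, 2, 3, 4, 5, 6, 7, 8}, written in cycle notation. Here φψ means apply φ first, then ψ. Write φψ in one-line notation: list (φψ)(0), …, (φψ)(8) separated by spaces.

4 0 8 7 6 1 5 2 3

Chase each element through φ then ψ: 0 → 6 → 4; 1 → 4 → 0; 2 → 0 → 8; 3 → 3 → 7; 4 → 2 → 6; 5 → 1 → 1; 6 → 8 → 5; 7 → 7 → 2; 8 → 5 → 3.
So φψ in one-line form is 4 0 8 7 6 1 5 2 3.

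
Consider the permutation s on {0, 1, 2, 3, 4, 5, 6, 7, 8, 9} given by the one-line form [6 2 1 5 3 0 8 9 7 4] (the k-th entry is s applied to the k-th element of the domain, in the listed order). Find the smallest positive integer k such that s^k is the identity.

Writing s as disjoint cycles, the cycle lengths are 8, 2.
The order of s is the least common multiple of its cycle lengths: lcm(8, 2) = 8.

8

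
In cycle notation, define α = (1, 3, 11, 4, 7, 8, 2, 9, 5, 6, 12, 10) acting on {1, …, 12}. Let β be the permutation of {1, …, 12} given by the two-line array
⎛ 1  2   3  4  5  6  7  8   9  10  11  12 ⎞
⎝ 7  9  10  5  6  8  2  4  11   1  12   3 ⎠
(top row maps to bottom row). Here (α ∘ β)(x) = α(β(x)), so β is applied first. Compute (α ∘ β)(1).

8

β(1) = 7, then α(7) = 8; composing gives (α ∘ β)(1) = 8.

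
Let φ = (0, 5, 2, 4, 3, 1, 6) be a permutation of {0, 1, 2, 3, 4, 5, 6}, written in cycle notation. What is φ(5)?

2

In the cycle (0, 5, 2, 4, 3, 1, 6), 5 is followed by 2, so φ(5) = 2.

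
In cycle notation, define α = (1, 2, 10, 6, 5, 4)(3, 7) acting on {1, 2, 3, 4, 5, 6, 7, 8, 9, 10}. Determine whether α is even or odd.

The cycle lengths are 6, 2, 1, 1.
A cycle is odd iff its length is even; α has 2 even-length cycles, so sgn(α) = (−1)^2 and α is even.

even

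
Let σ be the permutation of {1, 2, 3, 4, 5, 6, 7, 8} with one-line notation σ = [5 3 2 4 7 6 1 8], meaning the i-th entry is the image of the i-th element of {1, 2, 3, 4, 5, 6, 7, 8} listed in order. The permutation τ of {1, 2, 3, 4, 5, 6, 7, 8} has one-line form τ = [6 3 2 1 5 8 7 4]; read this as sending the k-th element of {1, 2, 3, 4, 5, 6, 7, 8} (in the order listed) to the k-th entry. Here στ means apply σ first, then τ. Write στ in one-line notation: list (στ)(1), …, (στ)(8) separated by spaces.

5 2 3 1 7 8 6 4

(στ)(x) = τ(σ(x)). Computing each image: τ(σ(1)) = τ(5) = 5, τ(σ(2)) = τ(3) = 2, τ(σ(3)) = τ(2) = 3, τ(σ(4)) = τ(4) = 1, τ(σ(5)) = τ(7) = 7, τ(σ(6)) = τ(6) = 8, τ(σ(7)) = τ(1) = 6, τ(σ(8)) = τ(8) = 4.
Hence στ = [5 2 3 1 7 8 6 4].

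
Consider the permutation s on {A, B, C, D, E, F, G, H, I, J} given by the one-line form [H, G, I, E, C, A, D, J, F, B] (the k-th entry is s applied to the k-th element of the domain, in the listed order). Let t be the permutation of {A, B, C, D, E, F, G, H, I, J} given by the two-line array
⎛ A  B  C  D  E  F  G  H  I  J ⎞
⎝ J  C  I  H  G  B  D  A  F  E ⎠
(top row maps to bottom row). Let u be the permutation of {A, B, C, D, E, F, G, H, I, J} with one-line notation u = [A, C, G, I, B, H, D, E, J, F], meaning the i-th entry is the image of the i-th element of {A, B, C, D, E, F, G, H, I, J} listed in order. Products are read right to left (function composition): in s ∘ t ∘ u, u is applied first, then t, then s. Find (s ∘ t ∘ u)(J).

G

(s ∘ t ∘ u)(J) = s(t(u(J))). u(J) = F, then t(F) = B, then s(B) = G, so the result is G.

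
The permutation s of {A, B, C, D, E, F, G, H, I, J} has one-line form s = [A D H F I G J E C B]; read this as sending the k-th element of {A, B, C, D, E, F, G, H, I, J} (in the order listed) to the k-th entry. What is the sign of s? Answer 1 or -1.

-1

In disjoint-cycle form the cycle lengths are 5, 4, 1.
A cycle is odd iff its length is even; s has 1 even-length cycle, so sgn(s) = (−1)^1 and s is odd.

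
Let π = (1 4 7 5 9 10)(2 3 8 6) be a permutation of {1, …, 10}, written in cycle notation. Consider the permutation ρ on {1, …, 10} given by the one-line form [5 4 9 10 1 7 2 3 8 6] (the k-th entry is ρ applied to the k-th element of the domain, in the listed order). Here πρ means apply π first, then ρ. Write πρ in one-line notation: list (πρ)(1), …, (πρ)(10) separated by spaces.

10 9 3 2 8 4 1 7 6 5

Chase each element through π then ρ: 1 → 4 → 10; 2 → 3 → 9; 3 → 8 → 3; 4 → 7 → 2; 5 → 9 → 8; 6 → 2 → 4; 7 → 5 → 1; 8 → 6 → 7; 9 → 10 → 6; 10 → 1 → 5.
So πρ in one-line form is 10 9 3 2 8 4 1 7 6 5.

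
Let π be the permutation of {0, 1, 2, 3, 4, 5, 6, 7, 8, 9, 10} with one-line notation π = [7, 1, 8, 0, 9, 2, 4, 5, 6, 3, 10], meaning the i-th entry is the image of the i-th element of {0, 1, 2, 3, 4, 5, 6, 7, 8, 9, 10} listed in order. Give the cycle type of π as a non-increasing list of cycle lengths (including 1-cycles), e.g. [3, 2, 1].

[9, 1, 1]

The disjoint cycles are (0 7 5 2 8 6 4 9 3)(1)(10), with lengths 9, 1, 1 in non-increasing order.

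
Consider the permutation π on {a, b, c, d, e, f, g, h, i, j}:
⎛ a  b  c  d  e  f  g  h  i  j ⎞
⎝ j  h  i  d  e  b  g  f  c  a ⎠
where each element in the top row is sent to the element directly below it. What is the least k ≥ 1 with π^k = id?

6

The disjoint-cycle form of π has cycle lengths 3, 2, 2, 1, 1, 1.
Since disjoint cycles commute, ord(π) = lcm(3, 2, 2) = 6.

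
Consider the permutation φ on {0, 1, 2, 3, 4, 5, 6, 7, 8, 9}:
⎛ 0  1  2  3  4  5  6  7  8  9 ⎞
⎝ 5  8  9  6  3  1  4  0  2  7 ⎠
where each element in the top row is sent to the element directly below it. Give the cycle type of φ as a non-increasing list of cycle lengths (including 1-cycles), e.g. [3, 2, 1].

The disjoint cycles are (0, 5, 1, 8, 2, 9, 7)(3, 6, 4), with lengths 7, 3 in non-increasing order.

[7, 3]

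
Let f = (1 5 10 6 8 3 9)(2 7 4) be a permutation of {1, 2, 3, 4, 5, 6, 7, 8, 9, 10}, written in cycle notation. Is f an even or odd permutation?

The cycle lengths are 7, 3.
A cycle of length ℓ contributes ℓ−1 transpositions, so f is a product of 6 + 2 = 8 transpositions — even.

even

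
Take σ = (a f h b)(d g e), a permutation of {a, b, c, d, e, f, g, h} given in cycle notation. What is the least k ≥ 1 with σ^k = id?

12

The disjoint cycles have lengths 4, 3, 1.
The order of σ is the least common multiple of its cycle lengths: lcm(4, 3) = 12.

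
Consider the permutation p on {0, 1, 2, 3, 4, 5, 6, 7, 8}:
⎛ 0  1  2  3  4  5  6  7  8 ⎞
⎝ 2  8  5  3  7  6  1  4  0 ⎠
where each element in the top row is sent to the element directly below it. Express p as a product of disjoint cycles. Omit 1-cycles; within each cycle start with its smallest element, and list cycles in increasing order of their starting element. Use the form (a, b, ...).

(0, 2, 5, 6, 1, 8)(4, 7)

From 0: 0 → 2 → 5 → 6 → 1 → 8 → 0, closing the cycle (0, 2, 5, 6, 1, 8).
Repeating from the next unused element and collecting all non-trivial cycles gives (0, 2, 5, 6, 1, 8)(4, 7).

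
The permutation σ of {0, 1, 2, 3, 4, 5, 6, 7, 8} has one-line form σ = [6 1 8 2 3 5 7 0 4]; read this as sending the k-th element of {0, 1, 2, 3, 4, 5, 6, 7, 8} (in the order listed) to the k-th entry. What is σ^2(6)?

Tracing 6 → 7 → … returns to 6 after 3 steps, so 6 lies in a 3-cycle (0 6 7).
Stepping 2 places around the cycle: 6 → 7 → 0.

0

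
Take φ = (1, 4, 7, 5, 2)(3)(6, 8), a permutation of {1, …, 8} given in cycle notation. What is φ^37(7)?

7 lies in the 5-cycle (1, 4, 7, 5, 2).
Powers repeat with period 5 on this cycle, and 37 mod 5 = 2, so φ^37(7) = φ^2(7).
Stepping 2 places around the cycle: 7 → 5 → 2.

2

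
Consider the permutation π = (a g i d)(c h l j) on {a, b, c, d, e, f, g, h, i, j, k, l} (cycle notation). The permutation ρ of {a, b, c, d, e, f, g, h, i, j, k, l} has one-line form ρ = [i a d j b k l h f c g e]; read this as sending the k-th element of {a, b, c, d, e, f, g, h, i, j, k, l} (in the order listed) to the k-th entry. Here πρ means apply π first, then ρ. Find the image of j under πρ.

π(j) = c, then ρ(c) = d; composing gives (πρ)(j) = d.

d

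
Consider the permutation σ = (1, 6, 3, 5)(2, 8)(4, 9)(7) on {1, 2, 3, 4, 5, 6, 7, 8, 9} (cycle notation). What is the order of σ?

The disjoint cycles have lengths 4, 2, 2, 1.
The order of σ is the least common multiple of its cycle lengths: lcm(4, 2, 2) = 4.

4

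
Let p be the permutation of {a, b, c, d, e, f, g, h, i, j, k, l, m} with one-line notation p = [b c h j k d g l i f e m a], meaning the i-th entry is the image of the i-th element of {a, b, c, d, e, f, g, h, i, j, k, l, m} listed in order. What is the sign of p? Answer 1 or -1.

In disjoint-cycle form the cycle lengths are 6, 3, 2, 1, 1.
A cycle of length ℓ contributes ℓ−1 transpositions, so p is a product of 5 + 2 + 1 = 8 transpositions — even.

1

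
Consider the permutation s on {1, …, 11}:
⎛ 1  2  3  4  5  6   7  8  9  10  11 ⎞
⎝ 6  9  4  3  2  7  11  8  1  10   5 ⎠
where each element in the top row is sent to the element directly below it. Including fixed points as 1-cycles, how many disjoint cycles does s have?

4

The cycle decomposition is (1 6 7 11 5 2 9)(3 4)(8)(10), which has 4 cycles (counting 1-cycles).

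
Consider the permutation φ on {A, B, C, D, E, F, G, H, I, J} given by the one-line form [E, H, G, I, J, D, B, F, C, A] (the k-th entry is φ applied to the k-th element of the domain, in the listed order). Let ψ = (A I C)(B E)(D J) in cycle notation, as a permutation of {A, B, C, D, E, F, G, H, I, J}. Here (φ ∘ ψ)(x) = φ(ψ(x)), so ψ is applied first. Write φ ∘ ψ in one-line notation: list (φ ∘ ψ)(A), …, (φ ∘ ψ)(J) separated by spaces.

C J E A H D B F G I

(φ ∘ ψ)(x) = φ(ψ(x)). Computing each image: φ(ψ(A)) = φ(I) = C, φ(ψ(B)) = φ(E) = J, φ(ψ(C)) = φ(A) = E, φ(ψ(D)) = φ(J) = A, φ(ψ(E)) = φ(B) = H, φ(ψ(F)) = φ(F) = D, φ(ψ(G)) = φ(G) = B, φ(ψ(H)) = φ(H) = F, φ(ψ(I)) = φ(C) = G, φ(ψ(J)) = φ(D) = I.
Hence φ ∘ ψ = [C J E A H D B F G I].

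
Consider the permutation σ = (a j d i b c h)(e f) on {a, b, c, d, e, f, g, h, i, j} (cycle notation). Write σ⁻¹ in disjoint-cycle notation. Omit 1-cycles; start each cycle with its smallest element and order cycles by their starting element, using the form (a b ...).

(a h c b i d j)(e f)

The inverse reverses each cycle.
Reversing each cycle of σ and rotating so the smallest element leads gives (a h c b i d j)(e f).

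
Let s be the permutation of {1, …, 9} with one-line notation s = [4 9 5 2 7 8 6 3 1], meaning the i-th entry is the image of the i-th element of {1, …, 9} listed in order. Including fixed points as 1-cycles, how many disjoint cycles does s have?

2

The cycle decomposition is (1 4 2 9)(3 5 7 6 8), which has 2 cycles (counting 1-cycles).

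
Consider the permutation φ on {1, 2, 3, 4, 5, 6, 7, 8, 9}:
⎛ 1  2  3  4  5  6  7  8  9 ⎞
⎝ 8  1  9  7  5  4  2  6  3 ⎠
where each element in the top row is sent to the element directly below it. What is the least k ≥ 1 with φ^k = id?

The disjoint-cycle form of φ has cycle lengths 6, 2, 1.
The order of φ is the least common multiple of its cycle lengths: lcm(6, 2) = 6.

6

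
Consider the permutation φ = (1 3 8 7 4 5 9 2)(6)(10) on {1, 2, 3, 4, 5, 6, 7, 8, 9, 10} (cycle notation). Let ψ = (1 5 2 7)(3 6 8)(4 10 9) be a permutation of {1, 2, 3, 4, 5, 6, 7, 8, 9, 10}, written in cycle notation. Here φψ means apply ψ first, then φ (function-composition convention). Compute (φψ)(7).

First apply ψ: ψ(7) = 1, then φ(1) = 3. Thus (φψ)(7) = 3.

3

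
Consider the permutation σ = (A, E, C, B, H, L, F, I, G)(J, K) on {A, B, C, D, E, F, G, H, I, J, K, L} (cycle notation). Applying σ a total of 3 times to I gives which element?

I lies in the 9-cycle (A, E, C, B, H, L, F, I, G).
Stepping 3 places around the cycle: I → G → A → E.

E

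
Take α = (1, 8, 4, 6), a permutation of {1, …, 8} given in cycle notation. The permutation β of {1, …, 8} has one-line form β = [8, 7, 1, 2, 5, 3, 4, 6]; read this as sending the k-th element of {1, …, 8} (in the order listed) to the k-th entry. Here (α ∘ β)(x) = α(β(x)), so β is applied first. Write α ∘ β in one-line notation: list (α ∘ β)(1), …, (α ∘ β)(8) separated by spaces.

4 7 8 2 5 3 6 1

(α ∘ β)(x) = α(β(x)). Computing each image: α(β(1)) = α(8) = 4, α(β(2)) = α(7) = 7, α(β(3)) = α(1) = 8, α(β(4)) = α(2) = 2, α(β(5)) = α(5) = 5, α(β(6)) = α(3) = 3, α(β(7)) = α(4) = 6, α(β(8)) = α(6) = 1.
Hence α ∘ β = [4 7 8 2 5 3 6 1].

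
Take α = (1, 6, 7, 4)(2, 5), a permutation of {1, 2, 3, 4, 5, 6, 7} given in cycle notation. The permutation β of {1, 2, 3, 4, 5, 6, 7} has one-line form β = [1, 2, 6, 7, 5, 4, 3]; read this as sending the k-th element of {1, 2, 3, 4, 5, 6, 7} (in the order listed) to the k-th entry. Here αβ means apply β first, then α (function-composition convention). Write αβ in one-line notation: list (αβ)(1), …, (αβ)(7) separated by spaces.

For each element, apply β then α: 1 → 1 → 6; 2 → 2 → 5; 3 → 6 → 7; 4 → 7 → 4; 5 → 5 → 2; 6 → 4 → 1; 7 → 3 → 3.
Collecting the images, αβ = [6 5 7 4 2 1 3].

6 5 7 4 2 1 3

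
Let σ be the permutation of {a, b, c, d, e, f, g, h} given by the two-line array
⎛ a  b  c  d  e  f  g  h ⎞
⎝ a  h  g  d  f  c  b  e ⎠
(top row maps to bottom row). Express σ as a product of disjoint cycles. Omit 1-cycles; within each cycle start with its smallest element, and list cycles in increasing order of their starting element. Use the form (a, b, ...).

Iterating σ from b gives b → h → e → f → c → g → b; that is the 6-cycle (b, h, e, f, c, g).
Repeating from the next unused element and collecting all non-trivial cycles gives (b, h, e, f, c, g).

(b, h, e, f, c, g)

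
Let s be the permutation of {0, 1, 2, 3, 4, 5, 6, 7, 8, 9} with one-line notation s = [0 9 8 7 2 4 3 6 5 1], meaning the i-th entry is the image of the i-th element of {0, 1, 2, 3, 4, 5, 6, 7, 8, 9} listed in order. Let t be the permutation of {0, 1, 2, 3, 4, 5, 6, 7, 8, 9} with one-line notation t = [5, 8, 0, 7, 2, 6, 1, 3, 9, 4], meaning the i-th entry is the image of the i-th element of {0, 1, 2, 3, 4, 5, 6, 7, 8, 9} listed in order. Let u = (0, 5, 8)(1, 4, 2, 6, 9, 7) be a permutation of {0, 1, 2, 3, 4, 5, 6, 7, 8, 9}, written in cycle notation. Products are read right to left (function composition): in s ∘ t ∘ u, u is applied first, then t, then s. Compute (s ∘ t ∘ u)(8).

4

Apply the permutations in order: u(8) = 0, then t(0) = 5, then s(5) = 4. So (s ∘ t ∘ u)(8) = 4.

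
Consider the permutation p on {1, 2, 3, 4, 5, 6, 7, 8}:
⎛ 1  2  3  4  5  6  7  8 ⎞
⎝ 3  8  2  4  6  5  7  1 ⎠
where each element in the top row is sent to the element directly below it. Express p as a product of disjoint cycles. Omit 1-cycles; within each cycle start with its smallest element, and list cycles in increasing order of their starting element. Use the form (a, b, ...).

Iterating p from 1 gives 1 → 3 → 2 → 8 → 1; that is the 4-cycle (1, 3, 2, 8).
Repeating from the next unused element and collecting all non-trivial cycles gives (1, 3, 2, 8)(5, 6).

(1, 3, 2, 8)(5, 6)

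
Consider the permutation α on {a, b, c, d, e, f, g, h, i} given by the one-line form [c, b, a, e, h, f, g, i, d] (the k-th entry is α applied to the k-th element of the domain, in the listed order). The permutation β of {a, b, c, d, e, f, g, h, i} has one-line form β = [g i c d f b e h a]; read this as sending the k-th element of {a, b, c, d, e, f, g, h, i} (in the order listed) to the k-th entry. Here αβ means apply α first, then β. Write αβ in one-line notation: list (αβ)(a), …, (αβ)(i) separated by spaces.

c i g f h b e a d

(αβ)(x) = β(α(x)). Computing each image: β(α(a)) = β(c) = c, β(α(b)) = β(b) = i, β(α(c)) = β(a) = g, β(α(d)) = β(e) = f, β(α(e)) = β(h) = h, β(α(f)) = β(f) = b, β(α(g)) = β(g) = e, β(α(h)) = β(i) = a, β(α(i)) = β(d) = d.
Hence αβ = [c i g f h b e a d].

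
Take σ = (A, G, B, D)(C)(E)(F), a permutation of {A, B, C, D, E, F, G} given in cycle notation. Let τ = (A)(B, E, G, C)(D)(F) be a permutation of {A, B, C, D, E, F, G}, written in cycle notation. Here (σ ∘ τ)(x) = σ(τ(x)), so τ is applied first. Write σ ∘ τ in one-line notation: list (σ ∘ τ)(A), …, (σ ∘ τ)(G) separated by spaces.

G E D A B F C

(σ ∘ τ)(x) = σ(τ(x)). Computing each image: σ(τ(A)) = σ(A) = G, σ(τ(B)) = σ(E) = E, σ(τ(C)) = σ(B) = D, σ(τ(D)) = σ(D) = A, σ(τ(E)) = σ(G) = B, σ(τ(F)) = σ(F) = F, σ(τ(G)) = σ(C) = C.
Hence σ ∘ τ = [G E D A B F C].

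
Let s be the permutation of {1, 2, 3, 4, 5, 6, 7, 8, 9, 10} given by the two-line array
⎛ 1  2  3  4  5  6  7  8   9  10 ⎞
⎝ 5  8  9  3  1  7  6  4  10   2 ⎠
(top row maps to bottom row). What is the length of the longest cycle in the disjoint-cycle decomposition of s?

6

Decomposing into disjoint cycles gives (1, 5)(2, 8, 4, 3, 9, 10)(6, 7); the longest has length 6.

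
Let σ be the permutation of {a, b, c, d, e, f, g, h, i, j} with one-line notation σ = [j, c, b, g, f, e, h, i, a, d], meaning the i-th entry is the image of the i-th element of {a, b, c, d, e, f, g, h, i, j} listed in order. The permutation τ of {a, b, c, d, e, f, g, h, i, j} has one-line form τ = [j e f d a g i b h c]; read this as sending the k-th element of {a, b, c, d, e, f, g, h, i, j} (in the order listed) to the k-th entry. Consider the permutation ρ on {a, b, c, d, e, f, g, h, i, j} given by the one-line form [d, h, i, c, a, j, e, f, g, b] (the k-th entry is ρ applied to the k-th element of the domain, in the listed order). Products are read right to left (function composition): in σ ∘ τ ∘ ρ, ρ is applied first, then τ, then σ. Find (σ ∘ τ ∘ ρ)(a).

Apply the permutations in order: ρ(a) = d, then τ(d) = d, then σ(d) = g. So (σ ∘ τ ∘ ρ)(a) = g.

g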